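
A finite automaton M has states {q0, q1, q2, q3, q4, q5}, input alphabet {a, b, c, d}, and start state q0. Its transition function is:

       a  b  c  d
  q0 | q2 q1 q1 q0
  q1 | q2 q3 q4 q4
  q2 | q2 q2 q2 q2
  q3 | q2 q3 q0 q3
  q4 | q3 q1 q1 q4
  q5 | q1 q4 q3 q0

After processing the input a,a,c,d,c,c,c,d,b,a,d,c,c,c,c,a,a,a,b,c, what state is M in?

q2

q0 → q2 → q2 → q2 → q2 → q2 → q2 → q2 → q2 → q2 → q2 → q2 → q2 → q2 → q2 → q2 → q2 → q2 → q2 → q2 → q2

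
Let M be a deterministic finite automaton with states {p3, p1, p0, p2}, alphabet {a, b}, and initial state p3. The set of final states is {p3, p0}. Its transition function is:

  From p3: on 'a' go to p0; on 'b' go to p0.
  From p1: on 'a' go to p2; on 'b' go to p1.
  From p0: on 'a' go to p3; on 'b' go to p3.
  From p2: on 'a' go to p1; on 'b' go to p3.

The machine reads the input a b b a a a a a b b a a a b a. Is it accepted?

p3 → p0 → p3 → p0 → p3 → p0 → p3 → p0 → p3 → p0 → p3 → p0 → p3 → p0 → p3 → p0
End state p0 is accepting.

Yes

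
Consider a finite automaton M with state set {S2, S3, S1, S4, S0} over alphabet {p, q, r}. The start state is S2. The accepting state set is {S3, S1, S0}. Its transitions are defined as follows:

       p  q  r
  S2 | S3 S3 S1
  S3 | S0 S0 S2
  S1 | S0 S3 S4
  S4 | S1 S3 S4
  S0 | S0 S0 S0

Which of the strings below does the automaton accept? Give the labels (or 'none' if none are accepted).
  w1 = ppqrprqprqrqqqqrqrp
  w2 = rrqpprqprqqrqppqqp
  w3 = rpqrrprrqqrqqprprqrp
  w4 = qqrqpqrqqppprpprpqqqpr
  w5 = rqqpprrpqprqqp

w1, w2, w3, w4, w5

w1: Trace: S2 -p-> S3 -p-> S0 -q-> S0 -r-> S0 -p-> S0 -r-> S0 -q-> S0 -p-> S0 -r-> S0 -q-> S0 -r-> S0 -q-> S0 -q-> S0 -q-> S0 -q-> S0 -r-> S0 -q-> S0 -r-> S0 -p-> S0  → end S0, accepted
w2: Trace: S2 -r-> S1 -r-> S4 -q-> S3 -p-> S0 -p-> S0 -r-> S0 -q-> S0 -p-> S0 -r-> S0 -q-> S0 -q-> S0 -r-> S0 -q-> S0 -p-> S0 -p-> S0 -q-> S0 -q-> S0 -p-> S0  → end S0, accepted
w3: Trace: S2 -r-> S1 -p-> S0 -q-> S0 -r-> S0 -r-> S0 -p-> S0 -r-> S0 -r-> S0 -q-> S0 -q-> S0 -r-> S0 -q-> S0 -q-> S0 -p-> S0 -r-> S0 -p-> S0 -r-> S0 -q-> S0 -r-> S0 -p-> S0  → end S0, accepted
w4: Trace: S2 -q-> S3 -q-> S0 -r-> S0 -q-> S0 -p-> S0 -q-> S0 -r-> S0 -q-> S0 -q-> S0 -p-> S0 -p-> S0 -p-> S0 -r-> S0 -p-> S0 -p-> S0 -r-> S0 -p-> S0 -q-> S0 -q-> S0 -q-> S0 -p-> S0 -r-> S0  → end S0, accepted
w5: Trace: S2 -r-> S1 -q-> S3 -q-> S0 -p-> S0 -p-> S0 -r-> S0 -r-> S0 -p-> S0 -q-> S0 -p-> S0 -r-> S0 -q-> S0 -q-> S0 -p-> S0  → end S0, accepted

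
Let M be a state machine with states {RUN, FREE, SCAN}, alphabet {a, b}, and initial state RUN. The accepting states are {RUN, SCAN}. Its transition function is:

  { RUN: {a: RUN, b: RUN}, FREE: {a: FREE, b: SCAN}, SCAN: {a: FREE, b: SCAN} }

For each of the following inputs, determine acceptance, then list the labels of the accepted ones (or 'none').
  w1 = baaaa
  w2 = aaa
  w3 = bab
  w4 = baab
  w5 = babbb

w1: Trace: RUN -b-> RUN -a-> RUN -a-> RUN -a-> RUN -a-> RUN  → end RUN, accepted
w2: Trace: RUN -a-> RUN -a-> RUN -a-> RUN  → end RUN, accepted
w3: Trace: RUN -b-> RUN -a-> RUN -b-> RUN  → end RUN, accepted
w4: Trace: RUN -b-> RUN -a-> RUN -a-> RUN -b-> RUN  → end RUN, accepted
w5: Trace: RUN -b-> RUN -a-> RUN -b-> RUN -b-> RUN -b-> RUN  → end RUN, accepted

w1, w2, w3, w4, w5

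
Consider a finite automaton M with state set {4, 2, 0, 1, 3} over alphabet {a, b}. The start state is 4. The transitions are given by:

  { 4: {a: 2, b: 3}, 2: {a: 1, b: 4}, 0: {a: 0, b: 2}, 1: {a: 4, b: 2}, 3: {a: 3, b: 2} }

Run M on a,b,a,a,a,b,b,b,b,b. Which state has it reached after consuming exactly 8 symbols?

4

start at 4
read 'a': 4 → 2
read 'b': 2 → 4
read 'a': 4 → 2
read 'a': 2 → 1
read 'a': 1 → 4
read 'b': 4 → 3
read 'b': 3 → 2
read 'b': 2 → 4
After 8 symbols: 4.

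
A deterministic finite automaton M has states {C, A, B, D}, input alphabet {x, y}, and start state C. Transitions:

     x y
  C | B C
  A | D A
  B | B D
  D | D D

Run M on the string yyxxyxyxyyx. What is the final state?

start at C
read 'y': C → C
read 'y': C → C
read 'x': C → B
read 'x': B → B
read 'y': B → D
read 'x': D → D
read 'y': D → D
read 'x': D → D
read 'y': D → D
read 'y': D → D
read 'x': D → D

D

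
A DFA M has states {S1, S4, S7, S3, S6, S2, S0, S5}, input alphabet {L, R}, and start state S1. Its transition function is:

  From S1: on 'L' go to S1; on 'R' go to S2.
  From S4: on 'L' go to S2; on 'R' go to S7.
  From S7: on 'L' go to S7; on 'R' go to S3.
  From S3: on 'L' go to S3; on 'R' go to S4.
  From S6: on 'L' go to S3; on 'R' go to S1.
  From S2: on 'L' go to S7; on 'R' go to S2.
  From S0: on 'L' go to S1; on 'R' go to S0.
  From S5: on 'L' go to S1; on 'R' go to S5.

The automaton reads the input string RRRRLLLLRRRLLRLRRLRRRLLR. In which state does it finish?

S3

Trace: S1 -R-> S2 -R-> S2 -R-> S2 -R-> S2 -L-> S7 -L-> S7 -L-> S7 -L-> S7 -R-> S3 -R-> S4 -R-> S7 -L-> S7 -L-> S7 -R-> S3 -L-> S3 -R-> S4 -R-> S7 -L-> S7 -R-> S3 -R-> S4 -R-> S7 -L-> S7 -L-> S7 -R-> S3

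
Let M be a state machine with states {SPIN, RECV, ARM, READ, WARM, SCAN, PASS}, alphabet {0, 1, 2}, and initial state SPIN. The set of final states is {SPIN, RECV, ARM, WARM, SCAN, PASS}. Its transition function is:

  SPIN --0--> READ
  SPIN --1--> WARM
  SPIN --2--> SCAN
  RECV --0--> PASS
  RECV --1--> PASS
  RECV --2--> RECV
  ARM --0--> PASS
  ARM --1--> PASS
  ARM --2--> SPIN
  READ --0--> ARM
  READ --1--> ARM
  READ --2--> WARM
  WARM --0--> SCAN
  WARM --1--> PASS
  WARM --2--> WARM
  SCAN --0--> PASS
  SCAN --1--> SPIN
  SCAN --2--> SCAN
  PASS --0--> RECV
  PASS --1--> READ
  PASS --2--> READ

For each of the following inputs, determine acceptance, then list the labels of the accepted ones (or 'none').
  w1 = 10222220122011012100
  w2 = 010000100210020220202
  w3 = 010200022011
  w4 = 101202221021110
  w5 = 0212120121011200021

w1, w3, w4, w5

w1:
  start at SPIN
  read '1': SPIN → WARM
  read '0': WARM → SCAN
  read '2': SCAN → SCAN
  read '2': SCAN → SCAN
  read '2': SCAN → SCAN
  read '2': SCAN → SCAN
  read '2': SCAN → SCAN
  read '0': SCAN → PASS
  read '1': PASS → READ
  read '2': READ → WARM
  read '2': WARM → WARM
  read '0': WARM → SCAN
  read '1': SCAN → SPIN
  read '1': SPIN → WARM
  read '0': WARM → SCAN
  read '1': SCAN → SPIN
  read '2': SPIN → SCAN
  read '1': SCAN → SPIN
  read '0': SPIN → READ
  read '0': READ → ARM
  end ARM, accepted
w2:
  start at SPIN
  read '0': SPIN → READ
  read '1': READ → ARM
  read '0': ARM → PASS
  read '0': PASS → RECV
  read '0': RECV → PASS
  read '0': PASS → RECV
  read '1': RECV → PASS
  read '0': PASS → RECV
  read '0': RECV → PASS
  read '2': PASS → READ
  read '1': READ → ARM
  read '0': ARM → PASS
  read '0': PASS → RECV
  read '2': RECV → RECV
  read '0': RECV → PASS
  read '2': PASS → READ
  read '2': READ → WARM
  read '0': WARM → SCAN
  read '2': SCAN → SCAN
  read '0': SCAN → PASS
  read '2': PASS → READ
  end READ, rejected
w3:
  start at SPIN
  read '0': SPIN → READ
  read '1': READ → ARM
  read '0': ARM → PASS
  read '2': PASS → READ
  read '0': READ → ARM
  read '0': ARM → PASS
  read '0': PASS → RECV
  read '2': RECV → RECV
  read '2': RECV → RECV
  read '0': RECV → PASS
  read '1': PASS → READ
  read '1': READ → ARM
  end ARM, accepted
w4:
  start at SPIN
  read '1': SPIN → WARM
  read '0': WARM → SCAN
  read '1': SCAN → SPIN
  read '2': SPIN → SCAN
  read '0': SCAN → PASS
  read '2': PASS → READ
  read '2': READ → WARM
  read '2': WARM → WARM
  read '1': WARM → PASS
  read '0': PASS → RECV
  read '2': RECV → RECV
  read '1': RECV → PASS
  read '1': PASS → READ
  read '1': READ → ARM
  read '0': ARM → PASS
  end PASS, accepted
w5:
  start at SPIN
  read '0': SPIN → READ
  read '2': READ → WARM
  read '1': WARM → PASS
  read '2': PASS → READ
  read '1': READ → ARM
  read '2': ARM → SPIN
  read '0': SPIN → READ
  read '1': READ → ARM
  read '2': ARM → SPIN
  read '1': SPIN → WARM
  read '0': WARM → SCAN
  read '1': SCAN → SPIN
  read '1': SPIN → WARM
  read '2': WARM → WARM
  read '0': WARM → SCAN
  read '0': SCAN → PASS
  read '0': PASS → RECV
  read '2': RECV → RECV
  read '1': RECV → PASS
  end PASS, accepted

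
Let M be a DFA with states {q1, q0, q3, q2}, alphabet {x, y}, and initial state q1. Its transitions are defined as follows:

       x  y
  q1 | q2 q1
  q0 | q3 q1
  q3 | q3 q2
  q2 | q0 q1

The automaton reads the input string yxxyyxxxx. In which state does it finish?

q3

Trace: q1 -y-> q1 -x-> q2 -x-> q0 -y-> q1 -y-> q1 -x-> q2 -x-> q0 -x-> q3 -x-> q3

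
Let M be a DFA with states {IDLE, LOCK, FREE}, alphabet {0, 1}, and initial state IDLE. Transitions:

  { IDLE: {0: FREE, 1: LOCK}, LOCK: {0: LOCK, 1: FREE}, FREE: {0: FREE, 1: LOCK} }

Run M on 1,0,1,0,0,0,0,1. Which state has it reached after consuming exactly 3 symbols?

IDLE → LOCK → LOCK → FREE
After 3 symbols: FREE.

FREE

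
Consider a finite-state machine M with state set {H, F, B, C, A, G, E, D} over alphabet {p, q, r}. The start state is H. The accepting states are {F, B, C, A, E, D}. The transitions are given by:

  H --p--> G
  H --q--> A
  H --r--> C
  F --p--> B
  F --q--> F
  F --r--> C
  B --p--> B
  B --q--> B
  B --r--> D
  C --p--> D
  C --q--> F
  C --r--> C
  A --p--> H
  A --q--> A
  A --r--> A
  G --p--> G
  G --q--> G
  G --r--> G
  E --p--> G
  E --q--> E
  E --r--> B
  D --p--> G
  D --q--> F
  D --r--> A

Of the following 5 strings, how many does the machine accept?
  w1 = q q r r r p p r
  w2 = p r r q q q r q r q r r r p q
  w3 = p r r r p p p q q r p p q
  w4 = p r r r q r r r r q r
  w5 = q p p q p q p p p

0

w1:
  start at H
  read 'q': H → A
  read 'q': A → A
  read 'r': A → A
  read 'r': A → A
  read 'r': A → A
  read 'p': A → H
  read 'p': H → G
  read 'r': G → G
  end G, rejected
w2:
  start at H
  read 'p': H → G
  read 'r': G → G
  read 'r': G → G
  read 'q': G → G
  read 'q': G → G
  read 'q': G → G
  read 'r': G → G
  read 'q': G → G
  read 'r': G → G
  read 'q': G → G
  read 'r': G → G
  read 'r': G → G
  read 'r': G → G
  read 'p': G → G
  read 'q': G → G
  end G, rejected
w3:
  start at H
  read 'p': H → G
  read 'r': G → G
  read 'r': G → G
  read 'r': G → G
  read 'p': G → G
  read 'p': G → G
  read 'p': G → G
  read 'q': G → G
  read 'q': G → G
  read 'r': G → G
  read 'p': G → G
  read 'p': G → G
  read 'q': G → G
  end G, rejected
w4:
  start at H
  read 'p': H → G
  read 'r': G → G
  read 'r': G → G
  read 'r': G → G
  read 'q': G → G
  read 'r': G → G
  read 'r': G → G
  read 'r': G → G
  read 'r': G → G
  read 'q': G → G
  read 'r': G → G
  end G, rejected
w5:
  start at H
  read 'q': H → A
  read 'p': A → H
  read 'p': H → G
  read 'q': G → G
  read 'p': G → G
  read 'q': G → G
  read 'p': G → G
  read 'p': G → G
  read 'p': G → G
  end G, rejected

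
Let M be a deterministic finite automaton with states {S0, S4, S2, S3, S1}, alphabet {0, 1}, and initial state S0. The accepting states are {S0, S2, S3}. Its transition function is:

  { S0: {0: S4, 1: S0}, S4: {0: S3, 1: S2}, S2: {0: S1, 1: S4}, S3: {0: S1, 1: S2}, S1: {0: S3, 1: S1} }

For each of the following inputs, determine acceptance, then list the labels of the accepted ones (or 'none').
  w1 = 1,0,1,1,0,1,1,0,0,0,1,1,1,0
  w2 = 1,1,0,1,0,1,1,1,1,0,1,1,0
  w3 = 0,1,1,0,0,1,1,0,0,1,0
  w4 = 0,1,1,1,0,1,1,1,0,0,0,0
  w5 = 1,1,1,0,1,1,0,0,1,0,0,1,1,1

w1: Trace: S0 -1-> S0 -0-> S4 -1-> S2 -1-> S4 -0-> S3 -1-> S2 -1-> S4 -0-> S3 -0-> S1 -0-> S3 -1-> S2 -1-> S4 -1-> S2 -0-> S1  → end S1, rejected
w2: Trace: S0 -1-> S0 -1-> S0 -0-> S4 -1-> S2 -0-> S1 -1-> S1 -1-> S1 -1-> S1 -1-> S1 -0-> S3 -1-> S2 -1-> S4 -0-> S3  → end S3, accepted
w3: Trace: S0 -0-> S4 -1-> S2 -1-> S4 -0-> S3 -0-> S1 -1-> S1 -1-> S1 -0-> S3 -0-> S1 -1-> S1 -0-> S3  → end S3, accepted
w4: Trace: S0 -0-> S4 -1-> S2 -1-> S4 -1-> S2 -0-> S1 -1-> S1 -1-> S1 -1-> S1 -0-> S3 -0-> S1 -0-> S3 -0-> S1  → end S1, rejected
w5: Trace: S0 -1-> S0 -1-> S0 -1-> S0 -0-> S4 -1-> S2 -1-> S4 -0-> S3 -0-> S1 -1-> S1 -0-> S3 -0-> S1 -1-> S1 -1-> S1 -1-> S1  → end S1, rejected

w2, w3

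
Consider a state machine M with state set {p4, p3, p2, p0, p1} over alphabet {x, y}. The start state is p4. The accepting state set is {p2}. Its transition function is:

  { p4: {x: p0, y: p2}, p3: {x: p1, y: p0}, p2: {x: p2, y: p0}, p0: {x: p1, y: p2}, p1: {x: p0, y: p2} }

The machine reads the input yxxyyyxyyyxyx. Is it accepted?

No

Trace: p4 -y-> p2 -x-> p2 -x-> p2 -y-> p0 -y-> p2 -y-> p0 -x-> p1 -y-> p2 -y-> p0 -y-> p2 -x-> p2 -y-> p0 -x-> p1
End state p1 is not accepting.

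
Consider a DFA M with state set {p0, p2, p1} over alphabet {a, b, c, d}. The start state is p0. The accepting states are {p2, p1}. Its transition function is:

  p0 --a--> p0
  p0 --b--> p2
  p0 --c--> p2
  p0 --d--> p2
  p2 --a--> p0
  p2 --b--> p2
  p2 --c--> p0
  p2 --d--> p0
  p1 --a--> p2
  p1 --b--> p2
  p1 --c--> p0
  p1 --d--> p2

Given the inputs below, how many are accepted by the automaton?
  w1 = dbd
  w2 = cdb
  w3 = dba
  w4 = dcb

w1: p0 → p2 → p2 → p0  → end p0, rejected
w2: p0 → p2 → p0 → p2  → end p2, accepted
w3: p0 → p2 → p2 → p0  → end p0, rejected
w4: p0 → p2 → p0 → p2  → end p2, accepted

2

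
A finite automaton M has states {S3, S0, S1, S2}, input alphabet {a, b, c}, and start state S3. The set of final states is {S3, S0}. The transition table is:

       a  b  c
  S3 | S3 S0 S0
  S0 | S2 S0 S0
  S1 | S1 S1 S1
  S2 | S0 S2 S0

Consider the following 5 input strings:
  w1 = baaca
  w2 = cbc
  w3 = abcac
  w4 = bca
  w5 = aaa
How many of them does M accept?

3

w1: S3 → S0 → S2 → S0 → S0 → S2  → end S2, rejected
w2: S3 → S0 → S0 → S0  → end S0, accepted
w3: S3 → S3 → S0 → S0 → S2 → S0  → end S0, accepted
w4: S3 → S0 → S0 → S2  → end S2, rejected
w5: S3 → S3 → S3 → S3  → end S3, accepted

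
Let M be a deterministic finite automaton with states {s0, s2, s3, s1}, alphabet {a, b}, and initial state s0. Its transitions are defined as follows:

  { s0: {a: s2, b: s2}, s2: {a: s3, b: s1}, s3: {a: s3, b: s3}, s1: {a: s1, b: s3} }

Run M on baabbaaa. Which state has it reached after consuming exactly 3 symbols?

s0 → s2 → s3 → s3
After 3 symbols: s3.

s3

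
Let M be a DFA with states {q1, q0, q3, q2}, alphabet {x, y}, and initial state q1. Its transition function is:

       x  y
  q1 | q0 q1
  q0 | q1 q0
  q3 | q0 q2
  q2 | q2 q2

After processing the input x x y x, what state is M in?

q0

Trace: q1 -x-> q0 -x-> q1 -y-> q1 -x-> q0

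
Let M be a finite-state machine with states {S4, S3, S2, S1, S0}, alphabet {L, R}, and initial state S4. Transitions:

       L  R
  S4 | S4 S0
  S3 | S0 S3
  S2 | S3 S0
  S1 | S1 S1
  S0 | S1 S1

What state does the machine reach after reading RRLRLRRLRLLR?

S1

start at S4
read 'R': S4 → S0
read 'R': S0 → S1
read 'L': S1 → S1
read 'R': S1 → S1
read 'L': S1 → S1
read 'R': S1 → S1
read 'R': S1 → S1
read 'L': S1 → S1
read 'R': S1 → S1
read 'L': S1 → S1
read 'L': S1 → S1
read 'R': S1 → S1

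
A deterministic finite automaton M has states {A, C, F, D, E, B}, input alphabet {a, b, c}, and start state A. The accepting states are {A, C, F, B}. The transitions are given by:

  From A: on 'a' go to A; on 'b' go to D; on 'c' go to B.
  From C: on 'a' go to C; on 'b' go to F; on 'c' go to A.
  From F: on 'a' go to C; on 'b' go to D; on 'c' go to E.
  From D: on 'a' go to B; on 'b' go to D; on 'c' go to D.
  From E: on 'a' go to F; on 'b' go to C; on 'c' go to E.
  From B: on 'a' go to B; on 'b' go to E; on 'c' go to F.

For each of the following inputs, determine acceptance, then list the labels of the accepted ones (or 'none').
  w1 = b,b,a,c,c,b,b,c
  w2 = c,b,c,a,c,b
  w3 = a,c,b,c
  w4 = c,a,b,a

w1: A → D → D → B → F → E → C → F → E  → end E, rejected
w2: A → B → E → E → F → E → C  → end C, accepted
w3: A → A → B → E → E  → end E, rejected
w4: A → B → B → E → F  → end F, accepted

w2, w4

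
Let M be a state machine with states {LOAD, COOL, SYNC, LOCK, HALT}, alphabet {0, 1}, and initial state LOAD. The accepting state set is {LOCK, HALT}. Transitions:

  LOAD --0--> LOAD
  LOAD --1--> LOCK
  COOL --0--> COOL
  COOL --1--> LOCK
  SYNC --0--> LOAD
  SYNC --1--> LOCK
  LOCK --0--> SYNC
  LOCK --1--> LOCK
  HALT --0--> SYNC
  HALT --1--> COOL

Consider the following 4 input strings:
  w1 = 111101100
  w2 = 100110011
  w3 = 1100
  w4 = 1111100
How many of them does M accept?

w1: Trace: LOAD -1-> LOCK -1-> LOCK -1-> LOCK -1-> LOCK -0-> SYNC -1-> LOCK -1-> LOCK -0-> SYNC -0-> LOAD  → end LOAD, rejected
w2: Trace: LOAD -1-> LOCK -0-> SYNC -0-> LOAD -1-> LOCK -1-> LOCK -0-> SYNC -0-> LOAD -1-> LOCK -1-> LOCK  → end LOCK, accepted
w3: Trace: LOAD -1-> LOCK -1-> LOCK -0-> SYNC -0-> LOAD  → end LOAD, rejected
w4: Trace: LOAD -1-> LOCK -1-> LOCK -1-> LOCK -1-> LOCK -1-> LOCK -0-> SYNC -0-> LOAD  → end LOAD, rejected

1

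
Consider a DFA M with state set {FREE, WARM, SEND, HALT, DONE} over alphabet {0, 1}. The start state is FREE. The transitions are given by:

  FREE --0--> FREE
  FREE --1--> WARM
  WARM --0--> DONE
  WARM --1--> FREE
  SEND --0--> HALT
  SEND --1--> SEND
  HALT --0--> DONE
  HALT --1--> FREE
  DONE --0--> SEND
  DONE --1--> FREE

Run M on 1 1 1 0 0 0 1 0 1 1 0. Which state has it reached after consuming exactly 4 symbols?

start at FREE
read '1': FREE → WARM
read '1': WARM → FREE
read '1': FREE → WARM
read '0': WARM → DONE
After 4 symbols: DONE.

DONE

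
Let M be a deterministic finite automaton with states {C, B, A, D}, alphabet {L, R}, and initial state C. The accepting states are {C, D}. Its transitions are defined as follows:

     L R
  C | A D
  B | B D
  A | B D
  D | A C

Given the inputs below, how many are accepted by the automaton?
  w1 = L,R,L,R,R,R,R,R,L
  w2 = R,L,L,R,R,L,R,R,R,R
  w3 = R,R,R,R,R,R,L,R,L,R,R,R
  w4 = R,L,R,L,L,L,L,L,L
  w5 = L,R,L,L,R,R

3

w1: Trace: C -L-> A -R-> D -L-> A -R-> D -R-> C -R-> D -R-> C -R-> D -L-> A  → end A, rejected
w2: Trace: C -R-> D -L-> A -L-> B -R-> D -R-> C -L-> A -R-> D -R-> C -R-> D -R-> C  → end C, accepted
w3: Trace: C -R-> D -R-> C -R-> D -R-> C -R-> D -R-> C -L-> A -R-> D -L-> A -R-> D -R-> C -R-> D  → end D, accepted
w4: Trace: C -R-> D -L-> A -R-> D -L-> A -L-> B -L-> B -L-> B -L-> B -L-> B  → end B, rejected
w5: Trace: C -L-> A -R-> D -L-> A -L-> B -R-> D -R-> C  → end C, accepted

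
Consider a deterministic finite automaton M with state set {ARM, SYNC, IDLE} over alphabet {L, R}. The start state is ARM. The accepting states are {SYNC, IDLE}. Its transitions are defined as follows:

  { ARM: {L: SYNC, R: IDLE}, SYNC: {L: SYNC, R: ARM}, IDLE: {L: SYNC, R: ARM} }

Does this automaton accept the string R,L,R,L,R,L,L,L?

Trace: ARM -R-> IDLE -L-> SYNC -R-> ARM -L-> SYNC -R-> ARM -L-> SYNC -L-> SYNC -L-> SYNC
End state SYNC is accepting.

Yes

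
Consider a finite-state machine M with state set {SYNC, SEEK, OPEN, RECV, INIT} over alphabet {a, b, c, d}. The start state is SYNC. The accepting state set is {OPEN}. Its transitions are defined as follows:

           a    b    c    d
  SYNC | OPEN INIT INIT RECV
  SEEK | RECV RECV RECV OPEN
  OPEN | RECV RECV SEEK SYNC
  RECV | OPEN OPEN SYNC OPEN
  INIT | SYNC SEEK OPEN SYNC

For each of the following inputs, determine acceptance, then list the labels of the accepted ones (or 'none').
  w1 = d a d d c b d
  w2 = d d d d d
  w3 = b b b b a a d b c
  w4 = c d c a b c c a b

w2, w3, w4

w1: Trace: SYNC -d-> RECV -a-> OPEN -d-> SYNC -d-> RECV -c-> SYNC -b-> INIT -d-> SYNC  → end SYNC, rejected
w2: Trace: SYNC -d-> RECV -d-> OPEN -d-> SYNC -d-> RECV -d-> OPEN  → end OPEN, accepted
w3: Trace: SYNC -b-> INIT -b-> SEEK -b-> RECV -b-> OPEN -a-> RECV -a-> OPEN -d-> SYNC -b-> INIT -c-> OPEN  → end OPEN, accepted
w4: Trace: SYNC -c-> INIT -d-> SYNC -c-> INIT -a-> SYNC -b-> INIT -c-> OPEN -c-> SEEK -a-> RECV -b-> OPEN  → end OPEN, accepted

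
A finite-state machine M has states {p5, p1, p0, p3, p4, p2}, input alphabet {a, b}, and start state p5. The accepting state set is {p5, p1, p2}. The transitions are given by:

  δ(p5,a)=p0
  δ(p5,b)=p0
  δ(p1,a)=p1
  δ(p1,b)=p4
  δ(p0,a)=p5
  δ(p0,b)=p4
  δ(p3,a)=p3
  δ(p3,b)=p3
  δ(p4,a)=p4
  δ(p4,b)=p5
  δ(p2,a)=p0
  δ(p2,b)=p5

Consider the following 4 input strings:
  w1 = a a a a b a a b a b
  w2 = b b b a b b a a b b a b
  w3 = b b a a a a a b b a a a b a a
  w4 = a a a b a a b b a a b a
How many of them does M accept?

2

w1: Trace: p5 -a-> p0 -a-> p5 -a-> p0 -a-> p5 -b-> p0 -a-> p5 -a-> p0 -b-> p4 -a-> p4 -b-> p5  → end p5, accepted
w2: Trace: p5 -b-> p0 -b-> p4 -b-> p5 -a-> p0 -b-> p4 -b-> p5 -a-> p0 -a-> p5 -b-> p0 -b-> p4 -a-> p4 -b-> p5  → end p5, accepted
w3: Trace: p5 -b-> p0 -b-> p4 -a-> p4 -a-> p4 -a-> p4 -a-> p4 -a-> p4 -b-> p5 -b-> p0 -a-> p5 -a-> p0 -a-> p5 -b-> p0 -a-> p5 -a-> p0  → end p0, rejected
w4: Trace: p5 -a-> p0 -a-> p5 -a-> p0 -b-> p4 -a-> p4 -a-> p4 -b-> p5 -b-> p0 -a-> p5 -a-> p0 -b-> p4 -a-> p4  → end p4, rejected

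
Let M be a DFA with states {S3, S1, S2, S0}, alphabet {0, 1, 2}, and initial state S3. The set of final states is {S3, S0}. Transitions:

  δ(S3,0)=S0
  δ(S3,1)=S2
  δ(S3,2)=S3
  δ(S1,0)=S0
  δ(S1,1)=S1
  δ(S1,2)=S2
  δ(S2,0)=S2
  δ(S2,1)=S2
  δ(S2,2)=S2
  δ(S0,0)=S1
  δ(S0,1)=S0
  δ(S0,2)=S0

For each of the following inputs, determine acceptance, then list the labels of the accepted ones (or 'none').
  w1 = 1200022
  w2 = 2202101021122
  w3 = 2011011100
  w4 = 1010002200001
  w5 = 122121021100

w1: Trace: S3 -1-> S2 -2-> S2 -0-> S2 -0-> S2 -0-> S2 -2-> S2 -2-> S2  → end S2, rejected
w2: Trace: S3 -2-> S3 -2-> S3 -0-> S0 -2-> S0 -1-> S0 -0-> S1 -1-> S1 -0-> S0 -2-> S0 -1-> S0 -1-> S0 -2-> S0 -2-> S0  → end S0, accepted
w3: Trace: S3 -2-> S3 -0-> S0 -1-> S0 -1-> S0 -0-> S1 -1-> S1 -1-> S1 -1-> S1 -0-> S0 -0-> S1  → end S1, rejected
w4: Trace: S3 -1-> S2 -0-> S2 -1-> S2 -0-> S2 -0-> S2 -0-> S2 -2-> S2 -2-> S2 -0-> S2 -0-> S2 -0-> S2 -0-> S2 -1-> S2  → end S2, rejected
w5: Trace: S3 -1-> S2 -2-> S2 -2-> S2 -1-> S2 -2-> S2 -1-> S2 -0-> S2 -2-> S2 -1-> S2 -1-> S2 -0-> S2 -0-> S2  → end S2, rejected

w2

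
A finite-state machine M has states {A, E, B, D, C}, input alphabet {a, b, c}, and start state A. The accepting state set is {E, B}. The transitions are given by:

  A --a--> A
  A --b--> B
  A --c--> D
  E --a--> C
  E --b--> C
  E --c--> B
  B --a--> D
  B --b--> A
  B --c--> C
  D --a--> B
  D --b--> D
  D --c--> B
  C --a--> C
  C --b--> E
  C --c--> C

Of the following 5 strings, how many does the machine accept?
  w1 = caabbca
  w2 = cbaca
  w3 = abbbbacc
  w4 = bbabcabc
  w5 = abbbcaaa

w1:
  start at A
  read 'c': A → D
  read 'a': D → B
  read 'a': B → D
  read 'b': D → D
  read 'b': D → D
  read 'c': D → B
  read 'a': B → D
  end D, rejected
w2:
  start at A
  read 'c': A → D
  read 'b': D → D
  read 'a': D → B
  read 'c': B → C
  read 'a': C → C
  end C, rejected
w3:
  start at A
  read 'a': A → A
  read 'b': A → B
  read 'b': B → A
  read 'b': A → B
  read 'b': B → A
  read 'a': A → A
  read 'c': A → D
  read 'c': D → B
  end B, accepted
w4:
  start at A
  read 'b': A → B
  read 'b': B → A
  read 'a': A → A
  read 'b': A → B
  read 'c': B → C
  read 'a': C → C
  read 'b': C → E
  read 'c': E → B
  end B, accepted
w5:
  start at A
  read 'a': A → A
  read 'b': A → B
  read 'b': B → A
  read 'b': A → B
  read 'c': B → C
  read 'a': C → C
  read 'a': C → C
  read 'a': C → C
  end C, rejected

2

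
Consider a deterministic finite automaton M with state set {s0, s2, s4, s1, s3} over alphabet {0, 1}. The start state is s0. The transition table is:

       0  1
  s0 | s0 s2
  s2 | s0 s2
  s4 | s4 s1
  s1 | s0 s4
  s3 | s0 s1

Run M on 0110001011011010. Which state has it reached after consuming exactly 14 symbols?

s0

Trace: s0 -0-> s0 -1-> s2 -1-> s2 -0-> s0 -0-> s0 -0-> s0 -1-> s2 -0-> s0 -1-> s2 -1-> s2 -0-> s0 -1-> s2 -1-> s2 -0-> s0
After 14 symbols: s0.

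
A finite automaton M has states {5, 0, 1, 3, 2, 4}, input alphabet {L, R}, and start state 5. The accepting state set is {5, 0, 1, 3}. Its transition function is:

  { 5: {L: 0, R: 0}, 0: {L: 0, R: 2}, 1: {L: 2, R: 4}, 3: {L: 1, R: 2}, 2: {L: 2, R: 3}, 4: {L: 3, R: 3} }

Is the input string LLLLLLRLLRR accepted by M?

No

Trace: 5 -L-> 0 -L-> 0 -L-> 0 -L-> 0 -L-> 0 -L-> 0 -R-> 2 -L-> 2 -L-> 2 -R-> 3 -R-> 2
End state 2 is not accepting.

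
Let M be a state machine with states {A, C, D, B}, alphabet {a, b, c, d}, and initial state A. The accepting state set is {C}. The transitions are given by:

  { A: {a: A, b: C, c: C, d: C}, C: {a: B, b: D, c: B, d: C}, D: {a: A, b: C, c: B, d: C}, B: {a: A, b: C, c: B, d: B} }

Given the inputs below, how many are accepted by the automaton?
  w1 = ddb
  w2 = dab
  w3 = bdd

w1: A → C → C → D  → end D, rejected
w2: A → C → B → C  → end C, accepted
w3: A → C → C → C  → end C, accepted

2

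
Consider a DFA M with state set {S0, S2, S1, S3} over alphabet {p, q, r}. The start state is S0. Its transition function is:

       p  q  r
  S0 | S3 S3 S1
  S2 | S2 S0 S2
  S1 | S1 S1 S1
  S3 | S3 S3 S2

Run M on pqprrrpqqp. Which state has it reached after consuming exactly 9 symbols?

S3

Trace: S0 -p-> S3 -q-> S3 -p-> S3 -r-> S2 -r-> S2 -r-> S2 -p-> S2 -q-> S0 -q-> S3
After 9 symbols: S3.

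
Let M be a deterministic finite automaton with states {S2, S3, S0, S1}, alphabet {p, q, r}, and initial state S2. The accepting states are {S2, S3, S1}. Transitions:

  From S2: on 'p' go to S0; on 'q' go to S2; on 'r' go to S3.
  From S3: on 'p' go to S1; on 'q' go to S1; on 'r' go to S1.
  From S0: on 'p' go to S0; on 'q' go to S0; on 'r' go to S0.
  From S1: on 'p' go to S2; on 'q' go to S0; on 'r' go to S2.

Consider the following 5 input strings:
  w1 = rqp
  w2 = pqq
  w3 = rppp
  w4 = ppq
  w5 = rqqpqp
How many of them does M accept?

w1: Trace: S2 -r-> S3 -q-> S1 -p-> S2  → end S2, accepted
w2: Trace: S2 -p-> S0 -q-> S0 -q-> S0  → end S0, rejected
w3: Trace: S2 -r-> S3 -p-> S1 -p-> S2 -p-> S0  → end S0, rejected
w4: Trace: S2 -p-> S0 -p-> S0 -q-> S0  → end S0, rejected
w5: Trace: S2 -r-> S3 -q-> S1 -q-> S0 -p-> S0 -q-> S0 -p-> S0  → end S0, rejected

1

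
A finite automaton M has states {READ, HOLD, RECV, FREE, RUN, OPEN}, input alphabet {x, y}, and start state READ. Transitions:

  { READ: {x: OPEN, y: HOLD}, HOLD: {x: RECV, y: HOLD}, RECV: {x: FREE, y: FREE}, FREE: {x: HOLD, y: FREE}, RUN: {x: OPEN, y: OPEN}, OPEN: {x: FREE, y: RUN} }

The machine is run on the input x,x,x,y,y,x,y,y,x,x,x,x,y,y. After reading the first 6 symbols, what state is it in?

Trace: READ -x-> OPEN -x-> FREE -x-> HOLD -y-> HOLD -y-> HOLD -x-> RECV
After 6 symbols: RECV.

RECV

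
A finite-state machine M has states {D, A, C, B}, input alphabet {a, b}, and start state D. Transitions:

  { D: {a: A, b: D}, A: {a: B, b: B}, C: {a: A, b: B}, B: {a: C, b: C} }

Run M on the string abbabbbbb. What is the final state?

Trace: D -a-> A -b-> B -b-> C -a-> A -b-> B -b-> C -b-> B -b-> C -b-> B

B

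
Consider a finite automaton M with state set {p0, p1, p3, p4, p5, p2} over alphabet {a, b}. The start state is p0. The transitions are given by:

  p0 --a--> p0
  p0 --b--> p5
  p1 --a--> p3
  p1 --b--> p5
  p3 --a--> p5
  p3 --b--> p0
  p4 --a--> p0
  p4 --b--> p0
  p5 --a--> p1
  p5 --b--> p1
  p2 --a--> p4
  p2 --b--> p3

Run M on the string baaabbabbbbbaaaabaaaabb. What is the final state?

p1

Trace: p0 -b-> p5 -a-> p1 -a-> p3 -a-> p5 -b-> p1 -b-> p5 -a-> p1 -b-> p5 -b-> p1 -b-> p5 -b-> p1 -b-> p5 -a-> p1 -a-> p3 -a-> p5 -a-> p1 -b-> p5 -a-> p1 -a-> p3 -a-> p5 -a-> p1 -b-> p5 -b-> p1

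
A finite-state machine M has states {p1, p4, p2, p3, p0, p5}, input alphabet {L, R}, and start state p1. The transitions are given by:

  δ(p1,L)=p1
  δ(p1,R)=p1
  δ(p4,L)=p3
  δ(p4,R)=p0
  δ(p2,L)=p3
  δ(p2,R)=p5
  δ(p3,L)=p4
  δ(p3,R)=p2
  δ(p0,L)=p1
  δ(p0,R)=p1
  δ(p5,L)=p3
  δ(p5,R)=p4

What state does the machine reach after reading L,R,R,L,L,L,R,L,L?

start at p1
read 'L': p1 → p1
read 'R': p1 → p1
read 'R': p1 → p1
read 'L': p1 → p1
read 'L': p1 → p1
read 'L': p1 → p1
read 'R': p1 → p1
read 'L': p1 → p1
read 'L': p1 → p1

p1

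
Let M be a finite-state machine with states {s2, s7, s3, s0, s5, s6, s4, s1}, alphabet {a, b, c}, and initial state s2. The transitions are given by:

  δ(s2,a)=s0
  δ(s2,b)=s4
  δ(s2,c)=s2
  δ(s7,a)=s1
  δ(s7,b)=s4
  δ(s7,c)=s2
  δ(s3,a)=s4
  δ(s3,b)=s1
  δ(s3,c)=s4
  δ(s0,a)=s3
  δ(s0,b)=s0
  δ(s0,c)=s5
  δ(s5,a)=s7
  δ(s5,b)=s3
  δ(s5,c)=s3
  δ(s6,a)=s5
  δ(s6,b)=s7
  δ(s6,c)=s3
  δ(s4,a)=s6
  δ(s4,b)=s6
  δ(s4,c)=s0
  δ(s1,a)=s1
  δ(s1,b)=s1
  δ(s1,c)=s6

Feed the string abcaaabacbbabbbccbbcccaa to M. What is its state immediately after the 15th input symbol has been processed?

Trace: s2 -a-> s0 -b-> s0 -c-> s5 -a-> s7 -a-> s1 -a-> s1 -b-> s1 -a-> s1 -c-> s6 -b-> s7 -b-> s4 -a-> s6 -b-> s7 -b-> s4 -b-> s6
After 15 symbols: s6.

s6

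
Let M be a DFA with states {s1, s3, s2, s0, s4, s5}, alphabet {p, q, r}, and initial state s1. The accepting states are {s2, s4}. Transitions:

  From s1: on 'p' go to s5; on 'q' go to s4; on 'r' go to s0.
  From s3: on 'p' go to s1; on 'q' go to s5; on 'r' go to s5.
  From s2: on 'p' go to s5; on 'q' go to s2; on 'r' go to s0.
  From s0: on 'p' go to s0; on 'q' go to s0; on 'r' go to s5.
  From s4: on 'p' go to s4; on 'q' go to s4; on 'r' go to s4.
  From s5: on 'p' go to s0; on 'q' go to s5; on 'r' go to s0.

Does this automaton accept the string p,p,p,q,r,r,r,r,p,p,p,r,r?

No

s1 → s5 → s0 → s0 → s0 → s5 → s0 → s5 → s0 → s0 → s0 → s0 → s5 → s0
End state s0 is not accepting.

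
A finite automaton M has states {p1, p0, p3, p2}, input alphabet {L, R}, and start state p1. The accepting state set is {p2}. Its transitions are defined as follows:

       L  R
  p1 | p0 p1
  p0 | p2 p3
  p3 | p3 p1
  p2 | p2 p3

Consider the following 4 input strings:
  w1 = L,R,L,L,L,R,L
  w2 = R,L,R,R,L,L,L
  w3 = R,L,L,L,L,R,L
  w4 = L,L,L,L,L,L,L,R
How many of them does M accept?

1

w1: Trace: p1 -L-> p0 -R-> p3 -L-> p3 -L-> p3 -L-> p3 -R-> p1 -L-> p0  → end p0, rejected
w2: Trace: p1 -R-> p1 -L-> p0 -R-> p3 -R-> p1 -L-> p0 -L-> p2 -L-> p2  → end p2, accepted
w3: Trace: p1 -R-> p1 -L-> p0 -L-> p2 -L-> p2 -L-> p2 -R-> p3 -L-> p3  → end p3, rejected
w4: Trace: p1 -L-> p0 -L-> p2 -L-> p2 -L-> p2 -L-> p2 -L-> p2 -L-> p2 -R-> p3  → end p3, rejected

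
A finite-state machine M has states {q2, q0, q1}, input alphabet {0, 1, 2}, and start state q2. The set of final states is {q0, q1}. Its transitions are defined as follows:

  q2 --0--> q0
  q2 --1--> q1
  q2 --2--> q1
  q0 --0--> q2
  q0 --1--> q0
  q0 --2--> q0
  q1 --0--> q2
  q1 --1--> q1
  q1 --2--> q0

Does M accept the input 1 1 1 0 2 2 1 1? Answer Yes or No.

q2 → q1 → q1 → q1 → q2 → q1 → q0 → q0 → q0
End state q0 is accepting.

Yes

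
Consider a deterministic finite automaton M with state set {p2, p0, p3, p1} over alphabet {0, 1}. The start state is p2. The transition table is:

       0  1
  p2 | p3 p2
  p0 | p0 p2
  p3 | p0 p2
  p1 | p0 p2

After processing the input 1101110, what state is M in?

start at p2
read '1': p2 → p2
read '1': p2 → p2
read '0': p2 → p3
read '1': p3 → p2
read '1': p2 → p2
read '1': p2 → p2
read '0': p2 → p3

p3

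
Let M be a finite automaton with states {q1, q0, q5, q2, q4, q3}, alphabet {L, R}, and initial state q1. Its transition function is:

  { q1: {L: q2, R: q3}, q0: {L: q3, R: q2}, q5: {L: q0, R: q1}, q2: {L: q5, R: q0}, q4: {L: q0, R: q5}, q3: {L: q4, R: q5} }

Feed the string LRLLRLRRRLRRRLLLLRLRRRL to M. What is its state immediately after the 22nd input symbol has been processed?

q5

Trace: q1 -L-> q2 -R-> q0 -L-> q3 -L-> q4 -R-> q5 -L-> q0 -R-> q2 -R-> q0 -R-> q2 -L-> q5 -R-> q1 -R-> q3 -R-> q5 -L-> q0 -L-> q3 -L-> q4 -L-> q0 -R-> q2 -L-> q5 -R-> q1 -R-> q3 -R-> q5
After 22 symbols: q5.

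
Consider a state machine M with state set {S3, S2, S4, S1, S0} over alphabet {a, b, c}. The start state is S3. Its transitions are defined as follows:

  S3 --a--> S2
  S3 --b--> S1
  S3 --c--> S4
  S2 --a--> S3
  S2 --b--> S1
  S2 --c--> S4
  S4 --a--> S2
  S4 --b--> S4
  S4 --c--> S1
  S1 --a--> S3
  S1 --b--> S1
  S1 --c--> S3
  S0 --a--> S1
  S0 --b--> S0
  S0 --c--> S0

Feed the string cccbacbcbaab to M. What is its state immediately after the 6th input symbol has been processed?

S3 → S4 → S1 → S3 → S1 → S3 → S4
After 6 symbols: S4.

S4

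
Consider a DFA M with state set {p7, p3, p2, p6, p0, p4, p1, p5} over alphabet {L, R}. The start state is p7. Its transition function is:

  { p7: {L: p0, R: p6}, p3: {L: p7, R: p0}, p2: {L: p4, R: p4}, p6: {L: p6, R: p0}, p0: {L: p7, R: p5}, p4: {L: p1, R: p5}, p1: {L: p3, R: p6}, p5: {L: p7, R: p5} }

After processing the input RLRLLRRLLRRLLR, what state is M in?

p5

p7 → p6 → p6 → p0 → p7 → p0 → p5 → p5 → p7 → p0 → p5 → p5 → p7 → p0 → p5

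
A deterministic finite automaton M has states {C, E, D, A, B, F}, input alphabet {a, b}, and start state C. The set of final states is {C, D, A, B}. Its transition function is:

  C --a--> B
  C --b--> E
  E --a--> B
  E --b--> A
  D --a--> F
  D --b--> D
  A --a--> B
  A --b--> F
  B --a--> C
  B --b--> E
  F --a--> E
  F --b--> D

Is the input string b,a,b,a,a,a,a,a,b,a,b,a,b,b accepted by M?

Yes

start at C
read 'b': C → E
read 'a': E → B
read 'b': B → E
read 'a': E → B
read 'a': B → C
read 'a': C → B
read 'a': B → C
read 'a': C → B
read 'b': B → E
read 'a': E → B
read 'b': B → E
read 'a': E → B
read 'b': B → E
read 'b': E → A
End state A is accepting.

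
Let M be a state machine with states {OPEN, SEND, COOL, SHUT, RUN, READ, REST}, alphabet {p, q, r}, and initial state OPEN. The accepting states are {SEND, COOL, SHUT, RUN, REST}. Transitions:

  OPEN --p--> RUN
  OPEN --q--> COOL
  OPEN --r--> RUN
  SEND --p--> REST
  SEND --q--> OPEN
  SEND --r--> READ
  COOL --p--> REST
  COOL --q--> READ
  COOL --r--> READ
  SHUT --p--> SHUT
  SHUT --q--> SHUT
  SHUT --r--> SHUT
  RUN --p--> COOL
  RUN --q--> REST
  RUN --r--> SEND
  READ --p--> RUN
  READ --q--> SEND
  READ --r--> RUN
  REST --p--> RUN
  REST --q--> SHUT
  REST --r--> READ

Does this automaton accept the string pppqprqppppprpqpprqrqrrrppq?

Yes

Trace: OPEN -p-> RUN -p-> COOL -p-> REST -q-> SHUT -p-> SHUT -r-> SHUT -q-> SHUT -p-> SHUT -p-> SHUT -p-> SHUT -p-> SHUT -p-> SHUT -r-> SHUT -p-> SHUT -q-> SHUT -p-> SHUT -p-> SHUT -r-> SHUT -q-> SHUT -r-> SHUT -q-> SHUT -r-> SHUT -r-> SHUT -r-> SHUT -p-> SHUT -p-> SHUT -q-> SHUT
End state SHUT is accepting.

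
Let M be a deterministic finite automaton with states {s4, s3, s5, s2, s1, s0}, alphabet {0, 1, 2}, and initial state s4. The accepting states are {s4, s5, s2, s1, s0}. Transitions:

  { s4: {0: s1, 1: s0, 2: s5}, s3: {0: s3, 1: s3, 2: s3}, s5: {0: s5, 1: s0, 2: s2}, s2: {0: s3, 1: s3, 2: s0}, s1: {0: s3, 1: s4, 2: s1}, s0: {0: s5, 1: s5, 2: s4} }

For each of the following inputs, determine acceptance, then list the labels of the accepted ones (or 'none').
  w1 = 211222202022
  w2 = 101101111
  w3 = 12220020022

w2

w1: Trace: s4 -2-> s5 -1-> s0 -1-> s5 -2-> s2 -2-> s0 -2-> s4 -2-> s5 -0-> s5 -2-> s2 -0-> s3 -2-> s3 -2-> s3  → end s3, rejected
w2: Trace: s4 -1-> s0 -0-> s5 -1-> s0 -1-> s5 -0-> s5 -1-> s0 -1-> s5 -1-> s0 -1-> s5  → end s5, accepted
w3: Trace: s4 -1-> s0 -2-> s4 -2-> s5 -2-> s2 -0-> s3 -0-> s3 -2-> s3 -0-> s3 -0-> s3 -2-> s3 -2-> s3  → end s3, rejected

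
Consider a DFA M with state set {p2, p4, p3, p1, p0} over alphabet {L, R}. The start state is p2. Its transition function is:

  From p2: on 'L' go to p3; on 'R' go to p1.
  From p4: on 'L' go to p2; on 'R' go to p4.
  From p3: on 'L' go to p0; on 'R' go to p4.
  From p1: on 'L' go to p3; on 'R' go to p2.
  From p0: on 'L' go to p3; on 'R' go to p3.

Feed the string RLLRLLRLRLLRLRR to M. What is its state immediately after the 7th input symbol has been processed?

Trace: p2 -R-> p1 -L-> p3 -L-> p0 -R-> p3 -L-> p0 -L-> p3 -R-> p4
After 7 symbols: p4.

p4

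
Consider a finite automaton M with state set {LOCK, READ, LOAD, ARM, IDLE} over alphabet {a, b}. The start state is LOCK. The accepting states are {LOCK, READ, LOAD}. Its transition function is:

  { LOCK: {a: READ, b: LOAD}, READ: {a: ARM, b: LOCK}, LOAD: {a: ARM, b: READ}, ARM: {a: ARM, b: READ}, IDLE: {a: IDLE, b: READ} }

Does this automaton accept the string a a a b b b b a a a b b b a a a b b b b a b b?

Yes

LOCK → READ → ARM → ARM → READ → LOCK → LOAD → READ → ARM → ARM → ARM → READ → LOCK → LOAD → ARM → ARM → ARM → READ → LOCK → LOAD → READ → ARM → READ → LOCK
End state LOCK is accepting.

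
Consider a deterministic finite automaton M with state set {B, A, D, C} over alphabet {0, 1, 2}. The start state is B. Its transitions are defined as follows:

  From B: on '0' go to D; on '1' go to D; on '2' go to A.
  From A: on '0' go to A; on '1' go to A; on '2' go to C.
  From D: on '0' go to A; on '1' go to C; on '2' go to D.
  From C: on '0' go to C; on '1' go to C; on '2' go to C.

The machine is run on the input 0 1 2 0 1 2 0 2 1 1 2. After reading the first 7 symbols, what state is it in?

C

B → D → C → C → C → C → C → C
After 7 symbols: C.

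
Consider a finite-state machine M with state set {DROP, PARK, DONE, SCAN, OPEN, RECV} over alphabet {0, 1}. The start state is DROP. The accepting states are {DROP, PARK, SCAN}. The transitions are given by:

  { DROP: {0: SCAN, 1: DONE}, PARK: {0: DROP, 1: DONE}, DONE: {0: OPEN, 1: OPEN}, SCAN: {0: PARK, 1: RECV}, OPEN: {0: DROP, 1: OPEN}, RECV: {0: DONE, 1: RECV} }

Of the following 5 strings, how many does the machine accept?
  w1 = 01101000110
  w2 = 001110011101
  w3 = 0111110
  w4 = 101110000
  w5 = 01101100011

w1: DROP → SCAN → RECV → RECV → DONE → OPEN → DROP → SCAN → PARK → DONE → OPEN → DROP  → end DROP, accepted
w2: DROP → SCAN → PARK → DONE → OPEN → OPEN → DROP → SCAN → RECV → RECV → RECV → DONE → OPEN  → end OPEN, rejected
w3: DROP → SCAN → RECV → RECV → RECV → RECV → RECV → DONE  → end DONE, rejected
w4: DROP → DONE → OPEN → OPEN → OPEN → OPEN → DROP → SCAN → PARK → DROP  → end DROP, accepted
w5: DROP → SCAN → RECV → RECV → DONE → OPEN → OPEN → DROP → SCAN → PARK → DONE → OPEN  → end OPEN, rejected

2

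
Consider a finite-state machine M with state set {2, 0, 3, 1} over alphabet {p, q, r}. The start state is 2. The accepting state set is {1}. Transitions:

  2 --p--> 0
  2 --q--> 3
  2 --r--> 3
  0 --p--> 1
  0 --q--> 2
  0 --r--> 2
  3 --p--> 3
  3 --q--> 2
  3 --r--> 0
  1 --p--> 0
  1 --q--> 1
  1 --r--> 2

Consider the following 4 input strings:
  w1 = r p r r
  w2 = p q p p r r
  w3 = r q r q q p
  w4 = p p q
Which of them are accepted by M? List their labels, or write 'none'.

w4

w1:
  start at 2
  read 'r': 2 → 3
  read 'p': 3 → 3
  read 'r': 3 → 0
  read 'r': 0 → 2
  end 2, rejected
w2:
  start at 2
  read 'p': 2 → 0
  read 'q': 0 → 2
  read 'p': 2 → 0
  read 'p': 0 → 1
  read 'r': 1 → 2
  read 'r': 2 → 3
  end 3, rejected
w3:
  start at 2
  read 'r': 2 → 3
  read 'q': 3 → 2
  read 'r': 2 → 3
  read 'q': 3 → 2
  read 'q': 2 → 3
  read 'p': 3 → 3
  end 3, rejected
w4:
  start at 2
  read 'p': 2 → 0
  read 'p': 0 → 1
  read 'q': 1 → 1
  end 1, accepted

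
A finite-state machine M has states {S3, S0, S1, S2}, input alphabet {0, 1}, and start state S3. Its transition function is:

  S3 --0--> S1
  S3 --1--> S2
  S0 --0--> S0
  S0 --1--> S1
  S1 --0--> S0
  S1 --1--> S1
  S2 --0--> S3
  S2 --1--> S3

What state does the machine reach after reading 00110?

S0

start at S3
read '0': S3 → S1
read '0': S1 → S0
read '1': S0 → S1
read '1': S1 → S1
read '0': S1 → S0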